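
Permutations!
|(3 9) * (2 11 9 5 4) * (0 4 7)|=|(0 4 2 11 9 3 5 7)|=8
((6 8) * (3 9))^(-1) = (3 9)(6 8)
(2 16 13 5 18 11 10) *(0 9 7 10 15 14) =(0 9 7 10 2 16 13 5 18 11 15 14) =[9, 1, 16, 3, 4, 18, 6, 10, 8, 7, 2, 15, 12, 5, 0, 14, 13, 17, 11]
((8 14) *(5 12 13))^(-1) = (5 13 12)(8 14)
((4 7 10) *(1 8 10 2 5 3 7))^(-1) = ((1 8 10 4)(2 5 3 7))^(-1) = (1 4 10 8)(2 7 3 5)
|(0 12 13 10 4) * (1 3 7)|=|(0 12 13 10 4)(1 3 7)|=15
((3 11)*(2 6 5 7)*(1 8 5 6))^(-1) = (1 2 7 5 8)(3 11)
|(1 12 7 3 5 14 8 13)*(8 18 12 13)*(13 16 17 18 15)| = 11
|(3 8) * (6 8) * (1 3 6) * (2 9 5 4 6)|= 6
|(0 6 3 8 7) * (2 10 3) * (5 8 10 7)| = |(0 6 2 7)(3 10)(5 8)| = 4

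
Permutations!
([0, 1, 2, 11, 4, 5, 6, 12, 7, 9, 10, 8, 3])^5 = [0, 1, 2, 3, 4, 5, 6, 7, 8, 9, 10, 11, 12]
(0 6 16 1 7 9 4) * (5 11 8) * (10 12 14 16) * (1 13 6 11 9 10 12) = (0 11 8 5 9 4)(1 7 10)(6 12 14 16 13) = [11, 7, 2, 3, 0, 9, 12, 10, 5, 4, 1, 8, 14, 6, 16, 15, 13]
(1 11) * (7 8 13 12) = (1 11)(7 8 13 12) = [0, 11, 2, 3, 4, 5, 6, 8, 13, 9, 10, 1, 7, 12]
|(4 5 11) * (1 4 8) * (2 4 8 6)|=|(1 8)(2 4 5 11 6)|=10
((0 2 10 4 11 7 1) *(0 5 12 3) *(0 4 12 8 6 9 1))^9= ((0 2 10 12 3 4 11 7)(1 5 8 6 9))^9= (0 2 10 12 3 4 11 7)(1 9 6 8 5)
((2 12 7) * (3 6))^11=(2 7 12)(3 6)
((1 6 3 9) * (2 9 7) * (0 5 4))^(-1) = (0 4 5)(1 9 2 7 3 6)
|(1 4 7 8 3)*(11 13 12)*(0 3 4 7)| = 6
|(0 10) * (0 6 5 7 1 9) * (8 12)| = |(0 10 6 5 7 1 9)(8 12)| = 14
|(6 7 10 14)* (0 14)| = |(0 14 6 7 10)| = 5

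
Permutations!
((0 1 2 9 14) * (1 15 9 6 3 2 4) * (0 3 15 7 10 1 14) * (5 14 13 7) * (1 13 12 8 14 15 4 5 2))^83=(0 9 15 5 1 3 14 8 12 4 6 2)(7 13 10)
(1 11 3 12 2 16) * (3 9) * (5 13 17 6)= (1 11 9 3 12 2 16)(5 13 17 6)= [0, 11, 16, 12, 4, 13, 5, 7, 8, 3, 10, 9, 2, 17, 14, 15, 1, 6]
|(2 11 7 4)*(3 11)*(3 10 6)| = |(2 10 6 3 11 7 4)| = 7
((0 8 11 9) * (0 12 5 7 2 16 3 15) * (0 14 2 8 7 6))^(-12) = (0 9)(2 15 16 14 3)(5 8)(6 11)(7 12)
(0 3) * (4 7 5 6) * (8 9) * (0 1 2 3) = (1 2 3)(4 7 5 6)(8 9) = [0, 2, 3, 1, 7, 6, 4, 5, 9, 8]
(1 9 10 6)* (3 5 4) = [0, 9, 2, 5, 3, 4, 1, 7, 8, 10, 6] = (1 9 10 6)(3 5 4)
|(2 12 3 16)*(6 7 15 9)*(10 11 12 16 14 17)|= |(2 16)(3 14 17 10 11 12)(6 7 15 9)|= 12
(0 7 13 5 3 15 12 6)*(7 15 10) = (0 15 12 6)(3 10 7 13 5) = [15, 1, 2, 10, 4, 3, 0, 13, 8, 9, 7, 11, 6, 5, 14, 12]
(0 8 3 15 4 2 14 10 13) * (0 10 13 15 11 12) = (0 8 3 11 12)(2 14 13 10 15 4) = [8, 1, 14, 11, 2, 5, 6, 7, 3, 9, 15, 12, 0, 10, 13, 4]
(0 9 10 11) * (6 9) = (0 6 9 10 11) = [6, 1, 2, 3, 4, 5, 9, 7, 8, 10, 11, 0]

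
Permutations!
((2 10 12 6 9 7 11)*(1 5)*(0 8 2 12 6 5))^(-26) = (0 11 10 1 7 2 5 9 8 12 6)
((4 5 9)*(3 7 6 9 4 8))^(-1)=(3 8 9 6 7)(4 5)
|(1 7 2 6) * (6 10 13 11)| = 7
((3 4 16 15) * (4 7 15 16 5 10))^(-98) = ((16)(3 7 15)(4 5 10))^(-98) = (16)(3 7 15)(4 5 10)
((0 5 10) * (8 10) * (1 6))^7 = (0 10 8 5)(1 6)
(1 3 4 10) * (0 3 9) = (0 3 4 10 1 9) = [3, 9, 2, 4, 10, 5, 6, 7, 8, 0, 1]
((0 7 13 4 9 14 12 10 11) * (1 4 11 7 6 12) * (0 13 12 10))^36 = (14)(0 6 10 7 12)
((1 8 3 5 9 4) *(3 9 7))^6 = (1 9)(4 8)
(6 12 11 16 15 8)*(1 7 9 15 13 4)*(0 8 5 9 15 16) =(0 8 6 12 11)(1 7 15 5 9 16 13 4) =[8, 7, 2, 3, 1, 9, 12, 15, 6, 16, 10, 0, 11, 4, 14, 5, 13]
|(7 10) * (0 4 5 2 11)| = |(0 4 5 2 11)(7 10)| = 10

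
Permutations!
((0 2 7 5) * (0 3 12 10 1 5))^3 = ((0 2 7)(1 5 3 12 10))^3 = (1 12 5 10 3)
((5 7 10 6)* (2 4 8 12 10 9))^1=((2 4 8 12 10 6 5 7 9))^1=(2 4 8 12 10 6 5 7 9)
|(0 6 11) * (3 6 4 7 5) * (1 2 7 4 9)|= 9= |(0 9 1 2 7 5 3 6 11)|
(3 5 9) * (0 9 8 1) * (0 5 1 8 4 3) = (0 9)(1 5 4 3) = [9, 5, 2, 1, 3, 4, 6, 7, 8, 0]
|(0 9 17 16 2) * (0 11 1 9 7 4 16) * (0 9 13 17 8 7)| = 10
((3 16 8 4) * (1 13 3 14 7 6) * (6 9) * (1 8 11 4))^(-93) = (1 14 13 7 3 9 16 6 11 8 4)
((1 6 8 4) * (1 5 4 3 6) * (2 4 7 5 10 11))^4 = ((2 4 10 11)(3 6 8)(5 7))^4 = (11)(3 6 8)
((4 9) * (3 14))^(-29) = (3 14)(4 9)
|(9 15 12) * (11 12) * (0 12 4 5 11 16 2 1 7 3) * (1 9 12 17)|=60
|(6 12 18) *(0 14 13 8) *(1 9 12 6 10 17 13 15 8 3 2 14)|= |(0 1 9 12 18 10 17 13 3 2 14 15 8)|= 13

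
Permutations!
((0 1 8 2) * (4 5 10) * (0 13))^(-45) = (13)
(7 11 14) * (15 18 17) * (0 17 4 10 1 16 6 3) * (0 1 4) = [17, 16, 2, 1, 10, 5, 3, 11, 8, 9, 4, 14, 12, 13, 7, 18, 6, 15, 0] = (0 17 15 18)(1 16 6 3)(4 10)(7 11 14)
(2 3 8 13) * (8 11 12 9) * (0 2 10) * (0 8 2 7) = (0 7)(2 3 11 12 9)(8 13 10) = [7, 1, 3, 11, 4, 5, 6, 0, 13, 2, 8, 12, 9, 10]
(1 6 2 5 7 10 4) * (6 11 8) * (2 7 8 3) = (1 11 3 2 5 8 6 7 10 4) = [0, 11, 5, 2, 1, 8, 7, 10, 6, 9, 4, 3]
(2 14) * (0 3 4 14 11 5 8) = (0 3 4 14 2 11 5 8) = [3, 1, 11, 4, 14, 8, 6, 7, 0, 9, 10, 5, 12, 13, 2]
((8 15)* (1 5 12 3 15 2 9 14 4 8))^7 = ((1 5 12 3 15)(2 9 14 4 8))^7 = (1 12 15 5 3)(2 14 8 9 4)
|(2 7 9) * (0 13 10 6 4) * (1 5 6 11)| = |(0 13 10 11 1 5 6 4)(2 7 9)| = 24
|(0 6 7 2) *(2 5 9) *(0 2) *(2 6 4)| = 7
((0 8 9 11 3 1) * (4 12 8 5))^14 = ((0 5 4 12 8 9 11 3 1))^14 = (0 9 5 11 4 3 12 1 8)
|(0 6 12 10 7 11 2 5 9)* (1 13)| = |(0 6 12 10 7 11 2 5 9)(1 13)| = 18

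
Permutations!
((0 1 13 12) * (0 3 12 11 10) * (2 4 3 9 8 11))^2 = (0 13 4 12 8 10 1 2 3 9 11)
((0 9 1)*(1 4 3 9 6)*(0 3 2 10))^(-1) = ((0 6 1 3 9 4 2 10))^(-1) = (0 10 2 4 9 3 1 6)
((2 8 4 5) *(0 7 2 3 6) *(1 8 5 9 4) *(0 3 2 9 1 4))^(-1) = (0 9 7)(1 4 8)(2 5)(3 6)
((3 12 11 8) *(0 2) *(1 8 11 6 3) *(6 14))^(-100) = (14)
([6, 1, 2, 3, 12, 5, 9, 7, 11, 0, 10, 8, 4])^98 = [9, 1, 2, 3, 4, 5, 0, 7, 8, 6, 10, 11, 12]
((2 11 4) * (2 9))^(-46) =((2 11 4 9))^(-46) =(2 4)(9 11)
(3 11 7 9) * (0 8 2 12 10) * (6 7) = (0 8 2 12 10)(3 11 6 7 9) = [8, 1, 12, 11, 4, 5, 7, 9, 2, 3, 0, 6, 10]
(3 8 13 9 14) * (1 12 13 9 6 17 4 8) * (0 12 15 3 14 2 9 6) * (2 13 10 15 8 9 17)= [12, 8, 17, 1, 9, 5, 2, 7, 6, 13, 15, 11, 10, 0, 14, 3, 16, 4]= (0 12 10 15 3 1 8 6 2 17 4 9 13)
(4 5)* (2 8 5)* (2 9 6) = (2 8 5 4 9 6) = [0, 1, 8, 3, 9, 4, 2, 7, 5, 6]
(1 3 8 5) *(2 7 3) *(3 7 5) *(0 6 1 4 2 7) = (0 6 1 7)(2 5 4)(3 8) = [6, 7, 5, 8, 2, 4, 1, 0, 3]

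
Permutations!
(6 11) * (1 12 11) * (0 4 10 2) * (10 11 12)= [4, 10, 0, 3, 11, 5, 1, 7, 8, 9, 2, 6, 12]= (12)(0 4 11 6 1 10 2)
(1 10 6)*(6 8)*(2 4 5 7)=(1 10 8 6)(2 4 5 7)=[0, 10, 4, 3, 5, 7, 1, 2, 6, 9, 8]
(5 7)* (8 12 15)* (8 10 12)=(5 7)(10 12 15)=[0, 1, 2, 3, 4, 7, 6, 5, 8, 9, 12, 11, 15, 13, 14, 10]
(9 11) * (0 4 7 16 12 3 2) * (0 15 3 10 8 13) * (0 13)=(0 4 7 16 12 10 8)(2 15 3)(9 11)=[4, 1, 15, 2, 7, 5, 6, 16, 0, 11, 8, 9, 10, 13, 14, 3, 12]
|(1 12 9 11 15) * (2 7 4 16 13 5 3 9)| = 12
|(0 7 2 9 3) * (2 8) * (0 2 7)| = 6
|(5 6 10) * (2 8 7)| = 3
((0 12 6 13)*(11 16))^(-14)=(16)(0 6)(12 13)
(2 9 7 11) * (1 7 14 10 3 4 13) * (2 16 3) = (1 7 11 16 3 4 13)(2 9 14 10) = [0, 7, 9, 4, 13, 5, 6, 11, 8, 14, 2, 16, 12, 1, 10, 15, 3]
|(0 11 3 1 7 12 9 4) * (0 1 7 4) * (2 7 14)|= |(0 11 3 14 2 7 12 9)(1 4)|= 8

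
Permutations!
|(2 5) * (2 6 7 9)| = |(2 5 6 7 9)| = 5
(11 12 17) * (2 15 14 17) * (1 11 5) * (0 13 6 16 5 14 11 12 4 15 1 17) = (0 13 6 16 5 17 14)(1 12 2)(4 15 11) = [13, 12, 1, 3, 15, 17, 16, 7, 8, 9, 10, 4, 2, 6, 0, 11, 5, 14]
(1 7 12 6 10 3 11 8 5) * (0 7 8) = [7, 8, 2, 11, 4, 1, 10, 12, 5, 9, 3, 0, 6] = (0 7 12 6 10 3 11)(1 8 5)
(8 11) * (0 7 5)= [7, 1, 2, 3, 4, 0, 6, 5, 11, 9, 10, 8]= (0 7 5)(8 11)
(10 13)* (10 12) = (10 13 12) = [0, 1, 2, 3, 4, 5, 6, 7, 8, 9, 13, 11, 10, 12]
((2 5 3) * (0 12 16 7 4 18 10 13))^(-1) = (0 13 10 18 4 7 16 12)(2 3 5)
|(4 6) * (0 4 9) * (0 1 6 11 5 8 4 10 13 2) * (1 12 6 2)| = |(0 10 13 1 2)(4 11 5 8)(6 9 12)| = 60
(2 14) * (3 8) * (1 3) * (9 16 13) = (1 3 8)(2 14)(9 16 13) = [0, 3, 14, 8, 4, 5, 6, 7, 1, 16, 10, 11, 12, 9, 2, 15, 13]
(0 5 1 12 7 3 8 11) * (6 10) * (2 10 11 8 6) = (0 5 1 12 7 3 6 11)(2 10) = [5, 12, 10, 6, 4, 1, 11, 3, 8, 9, 2, 0, 7]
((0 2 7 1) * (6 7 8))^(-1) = ((0 2 8 6 7 1))^(-1) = (0 1 7 6 8 2)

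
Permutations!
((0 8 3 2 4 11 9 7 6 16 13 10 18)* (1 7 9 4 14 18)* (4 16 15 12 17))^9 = ((0 8 3 2 14 18)(1 7 6 15 12 17 4 11 16 13 10))^9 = (0 2)(1 13 11 17 15 7 10 16 4 12 6)(3 18)(8 14)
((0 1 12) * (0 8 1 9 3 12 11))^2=((0 9 3 12 8 1 11))^2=(0 3 8 11 9 12 1)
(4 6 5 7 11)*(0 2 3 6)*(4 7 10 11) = (0 2 3 6 5 10 11 7 4) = [2, 1, 3, 6, 0, 10, 5, 4, 8, 9, 11, 7]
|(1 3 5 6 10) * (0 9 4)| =15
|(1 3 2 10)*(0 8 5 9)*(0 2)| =8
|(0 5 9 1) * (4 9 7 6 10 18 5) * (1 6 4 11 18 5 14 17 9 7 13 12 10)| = 8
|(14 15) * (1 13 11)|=6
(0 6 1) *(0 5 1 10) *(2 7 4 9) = [6, 5, 7, 3, 9, 1, 10, 4, 8, 2, 0] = (0 6 10)(1 5)(2 7 4 9)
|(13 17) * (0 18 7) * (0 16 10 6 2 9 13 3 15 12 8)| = 14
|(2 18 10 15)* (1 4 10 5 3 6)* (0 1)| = |(0 1 4 10 15 2 18 5 3 6)| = 10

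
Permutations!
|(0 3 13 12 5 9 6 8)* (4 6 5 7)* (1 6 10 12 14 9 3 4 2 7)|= |(0 4 10 12 1 6 8)(2 7)(3 13 14 9 5)|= 70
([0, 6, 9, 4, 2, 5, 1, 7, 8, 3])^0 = [0, 1, 2, 3, 4, 5, 6, 7, 8, 9]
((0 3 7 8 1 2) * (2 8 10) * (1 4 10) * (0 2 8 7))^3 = ((0 3)(1 7)(4 10 8))^3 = (10)(0 3)(1 7)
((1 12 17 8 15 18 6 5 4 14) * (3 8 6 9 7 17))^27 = ((1 12 3 8 15 18 9 7 17 6 5 4 14))^27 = (1 12 3 8 15 18 9 7 17 6 5 4 14)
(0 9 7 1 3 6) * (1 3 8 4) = (0 9 7 3 6)(1 8 4) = [9, 8, 2, 6, 1, 5, 0, 3, 4, 7]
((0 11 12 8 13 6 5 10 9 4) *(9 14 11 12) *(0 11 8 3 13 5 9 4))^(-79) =(0 9 6 13 3 12)(4 11)(5 10 14 8)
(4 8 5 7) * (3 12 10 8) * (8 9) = [0, 1, 2, 12, 3, 7, 6, 4, 5, 8, 9, 11, 10] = (3 12 10 9 8 5 7 4)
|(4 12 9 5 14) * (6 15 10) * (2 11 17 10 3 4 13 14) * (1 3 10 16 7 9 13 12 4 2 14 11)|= |(1 3 2)(5 14 12 13 11 17 16 7 9)(6 15 10)|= 9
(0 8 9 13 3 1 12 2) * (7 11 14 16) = [8, 12, 0, 1, 4, 5, 6, 11, 9, 13, 10, 14, 2, 3, 16, 15, 7] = (0 8 9 13 3 1 12 2)(7 11 14 16)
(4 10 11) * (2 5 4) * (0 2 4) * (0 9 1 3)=(0 2 5 9 1 3)(4 10 11)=[2, 3, 5, 0, 10, 9, 6, 7, 8, 1, 11, 4]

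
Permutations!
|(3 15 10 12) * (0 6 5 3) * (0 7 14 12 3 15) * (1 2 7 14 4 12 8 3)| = 13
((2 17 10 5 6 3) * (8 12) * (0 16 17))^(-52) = (0 5)(2 10)(3 17)(6 16)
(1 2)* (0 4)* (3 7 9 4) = [3, 2, 1, 7, 0, 5, 6, 9, 8, 4] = (0 3 7 9 4)(1 2)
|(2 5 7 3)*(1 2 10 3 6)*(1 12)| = 6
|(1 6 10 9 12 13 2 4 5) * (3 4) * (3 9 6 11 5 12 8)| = |(1 11 5)(2 9 8 3 4 12 13)(6 10)| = 42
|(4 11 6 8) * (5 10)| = 4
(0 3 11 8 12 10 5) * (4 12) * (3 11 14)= [11, 1, 2, 14, 12, 0, 6, 7, 4, 9, 5, 8, 10, 13, 3]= (0 11 8 4 12 10 5)(3 14)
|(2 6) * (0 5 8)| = |(0 5 8)(2 6)| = 6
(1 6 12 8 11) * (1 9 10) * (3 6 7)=[0, 7, 2, 6, 4, 5, 12, 3, 11, 10, 1, 9, 8]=(1 7 3 6 12 8 11 9 10)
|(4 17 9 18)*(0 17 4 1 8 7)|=|(0 17 9 18 1 8 7)|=7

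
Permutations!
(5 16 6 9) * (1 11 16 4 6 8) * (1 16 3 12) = (1 11 3 12)(4 6 9 5)(8 16) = [0, 11, 2, 12, 6, 4, 9, 7, 16, 5, 10, 3, 1, 13, 14, 15, 8]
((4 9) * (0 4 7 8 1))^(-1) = (0 1 8 7 9 4)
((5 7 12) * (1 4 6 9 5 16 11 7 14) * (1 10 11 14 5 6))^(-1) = ((1 4)(6 9)(7 12 16 14 10 11))^(-1) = (1 4)(6 9)(7 11 10 14 16 12)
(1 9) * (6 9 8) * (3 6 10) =(1 8 10 3 6 9) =[0, 8, 2, 6, 4, 5, 9, 7, 10, 1, 3]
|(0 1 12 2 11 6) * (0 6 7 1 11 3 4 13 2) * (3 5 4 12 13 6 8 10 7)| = |(0 11 3 12)(1 13 2 5 4 6 8 10 7)| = 36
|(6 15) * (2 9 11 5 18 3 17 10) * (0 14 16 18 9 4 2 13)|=24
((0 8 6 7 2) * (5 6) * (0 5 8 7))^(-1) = (8)(0 6 5 2 7)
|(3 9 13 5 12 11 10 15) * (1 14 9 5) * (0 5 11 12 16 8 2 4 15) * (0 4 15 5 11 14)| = 14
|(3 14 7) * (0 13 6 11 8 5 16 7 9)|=|(0 13 6 11 8 5 16 7 3 14 9)|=11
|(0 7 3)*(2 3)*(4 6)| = |(0 7 2 3)(4 6)| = 4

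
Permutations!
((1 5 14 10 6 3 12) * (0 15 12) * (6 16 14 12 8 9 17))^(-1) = (0 3 6 17 9 8 15)(1 12 5)(10 14 16)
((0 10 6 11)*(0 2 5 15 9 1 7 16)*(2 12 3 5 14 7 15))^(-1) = (0 16 7 14 2 5 3 12 11 6 10)(1 9 15)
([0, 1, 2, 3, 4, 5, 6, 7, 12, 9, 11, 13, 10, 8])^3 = [0, 1, 2, 3, 4, 5, 6, 7, 11, 9, 8, 12, 13, 10]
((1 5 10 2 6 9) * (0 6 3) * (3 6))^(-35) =(0 3)(1 5 10 2 6 9)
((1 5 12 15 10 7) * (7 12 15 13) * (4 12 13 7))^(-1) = (1 7 12 4 13 10 15 5)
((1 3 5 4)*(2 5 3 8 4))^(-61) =((1 8 4)(2 5))^(-61) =(1 4 8)(2 5)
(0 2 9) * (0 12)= [2, 1, 9, 3, 4, 5, 6, 7, 8, 12, 10, 11, 0]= (0 2 9 12)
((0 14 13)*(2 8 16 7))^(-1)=(0 13 14)(2 7 16 8)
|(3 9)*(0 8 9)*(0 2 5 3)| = 3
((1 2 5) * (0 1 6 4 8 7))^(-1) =(0 7 8 4 6 5 2 1)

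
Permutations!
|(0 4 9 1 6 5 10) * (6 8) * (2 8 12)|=10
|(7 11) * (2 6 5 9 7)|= 6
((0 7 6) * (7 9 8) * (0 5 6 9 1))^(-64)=(7 8 9)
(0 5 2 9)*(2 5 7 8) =(0 7 8 2 9) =[7, 1, 9, 3, 4, 5, 6, 8, 2, 0]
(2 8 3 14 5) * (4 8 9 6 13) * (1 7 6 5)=(1 7 6 13 4 8 3 14)(2 9 5)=[0, 7, 9, 14, 8, 2, 13, 6, 3, 5, 10, 11, 12, 4, 1]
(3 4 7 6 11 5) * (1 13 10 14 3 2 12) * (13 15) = [0, 15, 12, 4, 7, 2, 11, 6, 8, 9, 14, 5, 1, 10, 3, 13] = (1 15 13 10 14 3 4 7 6 11 5 2 12)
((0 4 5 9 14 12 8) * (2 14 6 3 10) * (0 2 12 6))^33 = (0 4 5 9)(2 12 3 14 8 10 6)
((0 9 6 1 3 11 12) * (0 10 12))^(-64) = ((0 9 6 1 3 11)(10 12))^(-64) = (12)(0 6 3)(1 11 9)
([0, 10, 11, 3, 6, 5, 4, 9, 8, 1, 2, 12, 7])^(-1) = (1 9 7 12 11 2 10)(4 6)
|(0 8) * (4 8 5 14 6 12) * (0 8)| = 6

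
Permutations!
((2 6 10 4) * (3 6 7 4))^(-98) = ((2 7 4)(3 6 10))^(-98) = (2 7 4)(3 6 10)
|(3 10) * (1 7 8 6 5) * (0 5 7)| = 6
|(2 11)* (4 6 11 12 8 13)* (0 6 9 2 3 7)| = |(0 6 11 3 7)(2 12 8 13 4 9)| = 30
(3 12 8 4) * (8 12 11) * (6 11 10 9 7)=(12)(3 10 9 7 6 11 8 4)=[0, 1, 2, 10, 3, 5, 11, 6, 4, 7, 9, 8, 12]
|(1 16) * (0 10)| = 2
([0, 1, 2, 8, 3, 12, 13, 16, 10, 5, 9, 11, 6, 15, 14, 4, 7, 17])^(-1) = [0, 1, 2, 4, 15, 9, 12, 16, 3, 10, 8, 11, 5, 6, 14, 13, 7, 17]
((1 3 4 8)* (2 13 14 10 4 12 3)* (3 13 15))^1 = (1 2 15 3 12 13 14 10 4 8)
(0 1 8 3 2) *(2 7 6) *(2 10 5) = [1, 8, 0, 7, 4, 2, 10, 6, 3, 9, 5] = (0 1 8 3 7 6 10 5 2)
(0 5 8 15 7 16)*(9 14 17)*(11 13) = (0 5 8 15 7 16)(9 14 17)(11 13) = [5, 1, 2, 3, 4, 8, 6, 16, 15, 14, 10, 13, 12, 11, 17, 7, 0, 9]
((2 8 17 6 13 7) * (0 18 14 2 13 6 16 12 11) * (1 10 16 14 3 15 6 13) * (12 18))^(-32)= ((0 12 11)(1 10 16 18 3 15 6 13 7)(2 8 17 14))^(-32)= (0 12 11)(1 3 7 18 13 16 6 10 15)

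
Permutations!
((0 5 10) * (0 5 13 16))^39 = (16)(5 10)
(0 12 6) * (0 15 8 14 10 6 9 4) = (0 12 9 4)(6 15 8 14 10) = [12, 1, 2, 3, 0, 5, 15, 7, 14, 4, 6, 11, 9, 13, 10, 8]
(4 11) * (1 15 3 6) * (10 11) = [0, 15, 2, 6, 10, 5, 1, 7, 8, 9, 11, 4, 12, 13, 14, 3] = (1 15 3 6)(4 10 11)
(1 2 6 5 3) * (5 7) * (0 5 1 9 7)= (0 5 3 9 7 1 2 6)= [5, 2, 6, 9, 4, 3, 0, 1, 8, 7]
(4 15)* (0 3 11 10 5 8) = (0 3 11 10 5 8)(4 15) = [3, 1, 2, 11, 15, 8, 6, 7, 0, 9, 5, 10, 12, 13, 14, 4]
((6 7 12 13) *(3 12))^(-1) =((3 12 13 6 7))^(-1) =(3 7 6 13 12)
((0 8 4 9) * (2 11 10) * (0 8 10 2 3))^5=(0 3 10)(2 11)(4 8 9)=((0 10 3)(2 11)(4 9 8))^5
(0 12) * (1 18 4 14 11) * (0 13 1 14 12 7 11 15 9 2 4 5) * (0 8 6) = (0 7 11 14 15 9 2 4 12 13 1 18 5 8 6) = [7, 18, 4, 3, 12, 8, 0, 11, 6, 2, 10, 14, 13, 1, 15, 9, 16, 17, 5]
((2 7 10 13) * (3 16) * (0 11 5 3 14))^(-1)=(0 14 16 3 5 11)(2 13 10 7)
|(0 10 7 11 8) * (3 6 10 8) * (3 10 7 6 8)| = 12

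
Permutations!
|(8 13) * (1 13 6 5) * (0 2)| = |(0 2)(1 13 8 6 5)| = 10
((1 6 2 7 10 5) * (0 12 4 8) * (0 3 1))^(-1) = (0 5 10 7 2 6 1 3 8 4 12)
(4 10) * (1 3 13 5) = (1 3 13 5)(4 10) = [0, 3, 2, 13, 10, 1, 6, 7, 8, 9, 4, 11, 12, 5]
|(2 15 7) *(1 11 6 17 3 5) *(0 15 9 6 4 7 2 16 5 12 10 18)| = 30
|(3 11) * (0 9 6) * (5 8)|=6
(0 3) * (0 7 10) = (0 3 7 10) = [3, 1, 2, 7, 4, 5, 6, 10, 8, 9, 0]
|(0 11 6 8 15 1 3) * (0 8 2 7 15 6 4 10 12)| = 35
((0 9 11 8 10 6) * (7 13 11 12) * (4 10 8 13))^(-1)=(0 6 10 4 7 12 9)(11 13)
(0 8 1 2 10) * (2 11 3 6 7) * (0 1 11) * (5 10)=[8, 0, 5, 6, 4, 10, 7, 2, 11, 9, 1, 3]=(0 8 11 3 6 7 2 5 10 1)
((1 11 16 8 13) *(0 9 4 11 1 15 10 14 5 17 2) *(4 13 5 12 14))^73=(0 9 13 15 10 4 11 16 8 5 17 2)(12 14)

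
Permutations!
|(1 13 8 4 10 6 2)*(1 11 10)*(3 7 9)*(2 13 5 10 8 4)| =6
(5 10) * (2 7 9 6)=[0, 1, 7, 3, 4, 10, 2, 9, 8, 6, 5]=(2 7 9 6)(5 10)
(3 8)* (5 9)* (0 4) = (0 4)(3 8)(5 9) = [4, 1, 2, 8, 0, 9, 6, 7, 3, 5]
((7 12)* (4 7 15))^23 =(4 15 12 7)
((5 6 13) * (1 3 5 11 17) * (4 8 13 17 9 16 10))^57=((1 3 5 6 17)(4 8 13 11 9 16 10))^57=(1 5 17 3 6)(4 8 13 11 9 16 10)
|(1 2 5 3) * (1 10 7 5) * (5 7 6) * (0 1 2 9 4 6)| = |(0 1 9 4 6 5 3 10)| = 8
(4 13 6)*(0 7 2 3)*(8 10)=(0 7 2 3)(4 13 6)(8 10)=[7, 1, 3, 0, 13, 5, 4, 2, 10, 9, 8, 11, 12, 6]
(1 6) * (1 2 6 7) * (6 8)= (1 7)(2 8 6)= [0, 7, 8, 3, 4, 5, 2, 1, 6]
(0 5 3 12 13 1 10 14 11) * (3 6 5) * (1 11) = (0 3 12 13 11)(1 10 14)(5 6) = [3, 10, 2, 12, 4, 6, 5, 7, 8, 9, 14, 0, 13, 11, 1]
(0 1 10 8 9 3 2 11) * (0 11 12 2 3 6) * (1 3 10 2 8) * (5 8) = [3, 2, 12, 10, 4, 8, 0, 7, 9, 6, 1, 11, 5] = (0 3 10 1 2 12 5 8 9 6)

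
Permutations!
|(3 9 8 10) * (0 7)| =|(0 7)(3 9 8 10)| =4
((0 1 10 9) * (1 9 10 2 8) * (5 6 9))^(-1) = (10)(0 9 6 5)(1 8 2) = ((10)(0 5 6 9)(1 2 8))^(-1)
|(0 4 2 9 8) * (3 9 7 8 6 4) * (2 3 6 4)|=15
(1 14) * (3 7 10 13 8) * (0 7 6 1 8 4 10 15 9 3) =(0 7 15 9 3 6 1 14 8)(4 10 13) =[7, 14, 2, 6, 10, 5, 1, 15, 0, 3, 13, 11, 12, 4, 8, 9]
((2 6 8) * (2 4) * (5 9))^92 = ((2 6 8 4)(5 9))^92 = (9)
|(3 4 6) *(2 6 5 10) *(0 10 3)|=12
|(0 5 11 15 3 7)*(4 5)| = |(0 4 5 11 15 3 7)| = 7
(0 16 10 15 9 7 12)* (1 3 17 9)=[16, 3, 2, 17, 4, 5, 6, 12, 8, 7, 15, 11, 0, 13, 14, 1, 10, 9]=(0 16 10 15 1 3 17 9 7 12)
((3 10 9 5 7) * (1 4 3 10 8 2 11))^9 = ((1 4 3 8 2 11)(5 7 10 9))^9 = (1 8)(2 4)(3 11)(5 7 10 9)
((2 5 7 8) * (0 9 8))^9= (0 2)(5 9)(7 8)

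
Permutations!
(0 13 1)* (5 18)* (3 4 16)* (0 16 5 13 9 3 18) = (0 9 3 4 5)(1 16 18 13) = [9, 16, 2, 4, 5, 0, 6, 7, 8, 3, 10, 11, 12, 1, 14, 15, 18, 17, 13]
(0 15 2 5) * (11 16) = (0 15 2 5)(11 16) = [15, 1, 5, 3, 4, 0, 6, 7, 8, 9, 10, 16, 12, 13, 14, 2, 11]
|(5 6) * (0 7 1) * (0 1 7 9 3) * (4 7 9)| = |(0 4 7 9 3)(5 6)| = 10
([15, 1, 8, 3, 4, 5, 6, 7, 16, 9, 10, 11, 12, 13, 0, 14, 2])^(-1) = [14, 1, 16, 3, 4, 5, 6, 7, 2, 9, 10, 11, 12, 13, 15, 0, 8]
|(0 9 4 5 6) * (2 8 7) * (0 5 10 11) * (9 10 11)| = 30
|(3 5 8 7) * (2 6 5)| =6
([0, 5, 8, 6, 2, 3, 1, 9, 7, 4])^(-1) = (1 6 3 5)(2 4 9 7 8)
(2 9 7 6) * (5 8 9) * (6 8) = (2 5 6)(7 8 9) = [0, 1, 5, 3, 4, 6, 2, 8, 9, 7]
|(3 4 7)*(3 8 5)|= 5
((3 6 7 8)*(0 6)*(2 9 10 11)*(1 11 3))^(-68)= (0 7 1 2 10)(3 6 8 11 9)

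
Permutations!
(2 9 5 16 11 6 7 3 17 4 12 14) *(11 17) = (2 9 5 16 17 4 12 14)(3 11 6 7) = [0, 1, 9, 11, 12, 16, 7, 3, 8, 5, 10, 6, 14, 13, 2, 15, 17, 4]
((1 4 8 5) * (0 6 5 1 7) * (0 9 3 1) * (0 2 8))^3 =(0 7 1 6 9 4 5 3)(2 8)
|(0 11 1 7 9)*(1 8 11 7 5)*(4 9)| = |(0 7 4 9)(1 5)(8 11)| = 4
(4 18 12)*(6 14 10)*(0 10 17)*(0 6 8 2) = (0 10 8 2)(4 18 12)(6 14 17) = [10, 1, 0, 3, 18, 5, 14, 7, 2, 9, 8, 11, 4, 13, 17, 15, 16, 6, 12]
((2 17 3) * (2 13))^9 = ((2 17 3 13))^9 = (2 17 3 13)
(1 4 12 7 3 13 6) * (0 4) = (0 4 12 7 3 13 6 1) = [4, 0, 2, 13, 12, 5, 1, 3, 8, 9, 10, 11, 7, 6]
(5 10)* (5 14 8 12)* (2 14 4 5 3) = (2 14 8 12 3)(4 5 10) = [0, 1, 14, 2, 5, 10, 6, 7, 12, 9, 4, 11, 3, 13, 8]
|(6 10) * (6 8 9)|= |(6 10 8 9)|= 4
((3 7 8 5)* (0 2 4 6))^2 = ((0 2 4 6)(3 7 8 5))^2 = (0 4)(2 6)(3 8)(5 7)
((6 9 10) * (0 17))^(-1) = ((0 17)(6 9 10))^(-1) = (0 17)(6 10 9)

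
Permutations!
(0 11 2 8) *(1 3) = (0 11 2 8)(1 3) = [11, 3, 8, 1, 4, 5, 6, 7, 0, 9, 10, 2]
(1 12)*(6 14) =[0, 12, 2, 3, 4, 5, 14, 7, 8, 9, 10, 11, 1, 13, 6] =(1 12)(6 14)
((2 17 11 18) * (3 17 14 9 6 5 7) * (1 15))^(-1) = (1 15)(2 18 11 17 3 7 5 6 9 14)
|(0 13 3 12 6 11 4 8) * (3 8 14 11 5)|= 12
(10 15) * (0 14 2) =(0 14 2)(10 15) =[14, 1, 0, 3, 4, 5, 6, 7, 8, 9, 15, 11, 12, 13, 2, 10]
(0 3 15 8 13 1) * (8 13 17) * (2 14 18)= [3, 0, 14, 15, 4, 5, 6, 7, 17, 9, 10, 11, 12, 1, 18, 13, 16, 8, 2]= (0 3 15 13 1)(2 14 18)(8 17)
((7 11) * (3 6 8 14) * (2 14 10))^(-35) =(2 14 3 6 8 10)(7 11)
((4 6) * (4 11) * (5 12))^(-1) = (4 11 6)(5 12)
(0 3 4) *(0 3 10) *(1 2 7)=(0 10)(1 2 7)(3 4)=[10, 2, 7, 4, 3, 5, 6, 1, 8, 9, 0]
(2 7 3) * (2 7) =(3 7) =[0, 1, 2, 7, 4, 5, 6, 3]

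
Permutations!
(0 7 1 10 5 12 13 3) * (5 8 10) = (0 7 1 5 12 13 3)(8 10) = [7, 5, 2, 0, 4, 12, 6, 1, 10, 9, 8, 11, 13, 3]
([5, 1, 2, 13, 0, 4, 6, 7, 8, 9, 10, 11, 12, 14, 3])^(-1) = [4, 1, 2, 14, 5, 0, 6, 7, 8, 9, 10, 11, 12, 3, 13]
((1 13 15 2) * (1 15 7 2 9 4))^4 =((1 13 7 2 15 9 4))^4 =(1 15 13 9 7 4 2)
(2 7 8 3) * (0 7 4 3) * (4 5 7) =(0 4 3 2 5 7 8) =[4, 1, 5, 2, 3, 7, 6, 8, 0]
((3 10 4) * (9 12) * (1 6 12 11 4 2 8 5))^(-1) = (1 5 8 2 10 3 4 11 9 12 6)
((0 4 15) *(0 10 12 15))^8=((0 4)(10 12 15))^8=(10 15 12)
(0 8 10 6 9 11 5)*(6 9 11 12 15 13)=(0 8 10 9 12 15 13 6 11 5)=[8, 1, 2, 3, 4, 0, 11, 7, 10, 12, 9, 5, 15, 6, 14, 13]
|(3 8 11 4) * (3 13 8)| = |(4 13 8 11)| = 4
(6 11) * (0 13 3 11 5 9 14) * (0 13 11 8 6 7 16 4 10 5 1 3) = (0 11 7 16 4 10 5 9 14 13)(1 3 8 6) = [11, 3, 2, 8, 10, 9, 1, 16, 6, 14, 5, 7, 12, 0, 13, 15, 4]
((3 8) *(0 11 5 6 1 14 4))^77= (14)(3 8)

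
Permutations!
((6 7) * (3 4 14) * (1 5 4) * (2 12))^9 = (1 3 14 4 5)(2 12)(6 7)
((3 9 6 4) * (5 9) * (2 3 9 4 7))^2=(2 5 9 7 3 4 6)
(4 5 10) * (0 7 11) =[7, 1, 2, 3, 5, 10, 6, 11, 8, 9, 4, 0] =(0 7 11)(4 5 10)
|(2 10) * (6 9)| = 2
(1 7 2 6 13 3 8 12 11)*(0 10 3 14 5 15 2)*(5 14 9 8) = (0 10 3 5 15 2 6 13 9 8 12 11 1 7) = [10, 7, 6, 5, 4, 15, 13, 0, 12, 8, 3, 1, 11, 9, 14, 2]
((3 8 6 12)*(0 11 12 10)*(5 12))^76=(0 3)(5 6)(8 11)(10 12)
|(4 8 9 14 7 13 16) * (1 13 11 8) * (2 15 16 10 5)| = 40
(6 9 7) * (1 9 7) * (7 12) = (1 9)(6 12 7) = [0, 9, 2, 3, 4, 5, 12, 6, 8, 1, 10, 11, 7]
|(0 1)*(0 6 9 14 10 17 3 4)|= |(0 1 6 9 14 10 17 3 4)|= 9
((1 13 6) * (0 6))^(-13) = (0 13 1 6)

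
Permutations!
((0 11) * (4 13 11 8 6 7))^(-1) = ((0 8 6 7 4 13 11))^(-1) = (0 11 13 4 7 6 8)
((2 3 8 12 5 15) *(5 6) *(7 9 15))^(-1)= ((2 3 8 12 6 5 7 9 15))^(-1)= (2 15 9 7 5 6 12 8 3)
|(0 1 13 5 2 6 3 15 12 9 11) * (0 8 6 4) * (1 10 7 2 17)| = |(0 10 7 2 4)(1 13 5 17)(3 15 12 9 11 8 6)| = 140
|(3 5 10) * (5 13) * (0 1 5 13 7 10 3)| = 6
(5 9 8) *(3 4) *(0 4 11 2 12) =[4, 1, 12, 11, 3, 9, 6, 7, 5, 8, 10, 2, 0] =(0 4 3 11 2 12)(5 9 8)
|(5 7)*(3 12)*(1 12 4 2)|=10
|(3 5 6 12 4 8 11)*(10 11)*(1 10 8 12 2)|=|(1 10 11 3 5 6 2)(4 12)|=14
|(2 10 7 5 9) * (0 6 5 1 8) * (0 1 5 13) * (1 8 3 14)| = |(0 6 13)(1 3 14)(2 10 7 5 9)| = 15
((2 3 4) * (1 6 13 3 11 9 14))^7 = ((1 6 13 3 4 2 11 9 14))^7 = (1 9 2 3 6 14 11 4 13)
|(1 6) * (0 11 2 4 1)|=6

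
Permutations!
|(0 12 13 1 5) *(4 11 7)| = |(0 12 13 1 5)(4 11 7)| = 15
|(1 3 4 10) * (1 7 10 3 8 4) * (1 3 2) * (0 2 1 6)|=6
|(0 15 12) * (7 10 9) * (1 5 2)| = |(0 15 12)(1 5 2)(7 10 9)| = 3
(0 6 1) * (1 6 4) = [4, 0, 2, 3, 1, 5, 6] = (6)(0 4 1)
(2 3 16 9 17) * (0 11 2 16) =(0 11 2 3)(9 17 16) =[11, 1, 3, 0, 4, 5, 6, 7, 8, 17, 10, 2, 12, 13, 14, 15, 9, 16]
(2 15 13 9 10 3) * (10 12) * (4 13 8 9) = (2 15 8 9 12 10 3)(4 13) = [0, 1, 15, 2, 13, 5, 6, 7, 9, 12, 3, 11, 10, 4, 14, 8]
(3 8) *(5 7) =[0, 1, 2, 8, 4, 7, 6, 5, 3] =(3 8)(5 7)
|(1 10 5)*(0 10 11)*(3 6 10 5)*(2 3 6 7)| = |(0 5 1 11)(2 3 7)(6 10)| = 12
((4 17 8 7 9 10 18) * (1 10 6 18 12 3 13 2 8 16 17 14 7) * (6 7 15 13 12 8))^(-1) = (1 8 10)(2 13 15 14 4 18 6)(3 12)(7 9)(16 17)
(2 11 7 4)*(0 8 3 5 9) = (0 8 3 5 9)(2 11 7 4) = [8, 1, 11, 5, 2, 9, 6, 4, 3, 0, 10, 7]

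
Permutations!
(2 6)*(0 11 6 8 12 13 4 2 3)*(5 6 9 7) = [11, 1, 8, 0, 2, 6, 3, 5, 12, 7, 10, 9, 13, 4] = (0 11 9 7 5 6 3)(2 8 12 13 4)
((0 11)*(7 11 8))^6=((0 8 7 11))^6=(0 7)(8 11)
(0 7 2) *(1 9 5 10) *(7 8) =[8, 9, 0, 3, 4, 10, 6, 2, 7, 5, 1] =(0 8 7 2)(1 9 5 10)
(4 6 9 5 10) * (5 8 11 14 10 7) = [0, 1, 2, 3, 6, 7, 9, 5, 11, 8, 4, 14, 12, 13, 10] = (4 6 9 8 11 14 10)(5 7)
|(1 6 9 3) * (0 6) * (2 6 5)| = 7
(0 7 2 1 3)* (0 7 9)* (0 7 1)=[9, 3, 0, 1, 4, 5, 6, 2, 8, 7]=(0 9 7 2)(1 3)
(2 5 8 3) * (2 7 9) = (2 5 8 3 7 9) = [0, 1, 5, 7, 4, 8, 6, 9, 3, 2]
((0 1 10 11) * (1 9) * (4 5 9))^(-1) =((0 4 5 9 1 10 11))^(-1) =(0 11 10 1 9 5 4)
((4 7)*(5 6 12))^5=(4 7)(5 12 6)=((4 7)(5 6 12))^5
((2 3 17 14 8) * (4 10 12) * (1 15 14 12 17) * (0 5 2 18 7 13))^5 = (0 15 13 1 7 3 18 2 8 5 14)(4 10 17 12)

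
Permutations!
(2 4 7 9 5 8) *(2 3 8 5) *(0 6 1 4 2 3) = (0 6 1 4 7 9 3 8) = [6, 4, 2, 8, 7, 5, 1, 9, 0, 3]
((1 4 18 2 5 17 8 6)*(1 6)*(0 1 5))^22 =(0 4 2 1 18)(5 17 8)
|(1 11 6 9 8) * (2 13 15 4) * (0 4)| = 5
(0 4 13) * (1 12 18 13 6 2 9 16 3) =[4, 12, 9, 1, 6, 5, 2, 7, 8, 16, 10, 11, 18, 0, 14, 15, 3, 17, 13] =(0 4 6 2 9 16 3 1 12 18 13)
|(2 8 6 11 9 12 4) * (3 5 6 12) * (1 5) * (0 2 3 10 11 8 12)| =9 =|(0 2 12 4 3 1 5 6 8)(9 10 11)|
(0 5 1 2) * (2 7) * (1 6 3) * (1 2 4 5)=(0 1 7 4 5 6 3 2)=[1, 7, 0, 2, 5, 6, 3, 4]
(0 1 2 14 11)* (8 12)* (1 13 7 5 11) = (0 13 7 5 11)(1 2 14)(8 12) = [13, 2, 14, 3, 4, 11, 6, 5, 12, 9, 10, 0, 8, 7, 1]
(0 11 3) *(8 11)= [8, 1, 2, 0, 4, 5, 6, 7, 11, 9, 10, 3]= (0 8 11 3)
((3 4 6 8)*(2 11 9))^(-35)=(2 11 9)(3 4 6 8)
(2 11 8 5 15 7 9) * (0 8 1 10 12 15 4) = (0 8 5 4)(1 10 12 15 7 9 2 11) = [8, 10, 11, 3, 0, 4, 6, 9, 5, 2, 12, 1, 15, 13, 14, 7]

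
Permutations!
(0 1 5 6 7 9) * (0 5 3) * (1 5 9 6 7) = (9)(0 5 7 6 1 3) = [5, 3, 2, 0, 4, 7, 1, 6, 8, 9]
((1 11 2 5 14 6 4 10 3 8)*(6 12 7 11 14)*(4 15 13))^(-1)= (1 8 3 10 4 13 15 6 5 2 11 7 12 14)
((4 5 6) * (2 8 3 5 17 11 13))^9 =(17)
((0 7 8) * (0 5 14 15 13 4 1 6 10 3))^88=((0 7 8 5 14 15 13 4 1 6 10 3))^88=(0 14 1)(3 5 4)(6 7 15)(8 13 10)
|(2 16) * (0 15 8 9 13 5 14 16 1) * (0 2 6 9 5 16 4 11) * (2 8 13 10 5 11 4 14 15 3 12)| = 7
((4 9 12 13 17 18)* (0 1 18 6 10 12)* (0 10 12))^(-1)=(0 10 9 4 18 1)(6 17 13 12)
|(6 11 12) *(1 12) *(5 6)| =5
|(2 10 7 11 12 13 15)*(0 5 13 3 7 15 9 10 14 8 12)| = |(0 5 13 9 10 15 2 14 8 12 3 7 11)| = 13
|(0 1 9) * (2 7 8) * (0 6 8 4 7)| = 6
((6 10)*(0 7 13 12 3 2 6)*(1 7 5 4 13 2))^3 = (0 13 1 6 5 12 7 10 4 3 2)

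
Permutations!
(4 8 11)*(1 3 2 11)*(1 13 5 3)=[0, 1, 11, 2, 8, 3, 6, 7, 13, 9, 10, 4, 12, 5]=(2 11 4 8 13 5 3)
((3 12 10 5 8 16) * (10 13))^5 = (3 8 10 12 16 5 13)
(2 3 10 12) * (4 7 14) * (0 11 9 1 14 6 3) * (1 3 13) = (0 11 9 3 10 12 2)(1 14 4 7 6 13) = [11, 14, 0, 10, 7, 5, 13, 6, 8, 3, 12, 9, 2, 1, 4]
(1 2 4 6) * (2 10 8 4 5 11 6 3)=(1 10 8 4 3 2 5 11 6)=[0, 10, 5, 2, 3, 11, 1, 7, 4, 9, 8, 6]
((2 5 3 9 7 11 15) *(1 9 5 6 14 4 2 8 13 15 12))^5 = ((1 9 7 11 12)(2 6 14 4)(3 5)(8 13 15))^5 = (2 6 14 4)(3 5)(8 15 13)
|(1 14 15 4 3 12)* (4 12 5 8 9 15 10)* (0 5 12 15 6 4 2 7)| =|(15)(0 5 8 9 6 4 3 12 1 14 10 2 7)| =13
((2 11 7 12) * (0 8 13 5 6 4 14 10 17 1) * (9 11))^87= ((0 8 13 5 6 4 14 10 17 1)(2 9 11 7 12))^87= (0 10 6 8 17 4 13 1 14 5)(2 11 12 9 7)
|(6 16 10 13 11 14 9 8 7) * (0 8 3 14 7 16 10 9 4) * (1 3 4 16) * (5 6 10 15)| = 24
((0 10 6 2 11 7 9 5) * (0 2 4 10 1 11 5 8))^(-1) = (0 8 9 7 11 1)(2 5)(4 6 10)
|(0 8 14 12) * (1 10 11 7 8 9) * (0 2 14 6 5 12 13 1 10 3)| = |(0 9 10 11 7 8 6 5 12 2 14 13 1 3)| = 14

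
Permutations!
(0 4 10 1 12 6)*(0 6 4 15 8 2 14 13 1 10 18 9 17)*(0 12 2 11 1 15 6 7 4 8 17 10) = (0 6 7 4 18 9 10)(1 2 14 13 15 17 12 8 11) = [6, 2, 14, 3, 18, 5, 7, 4, 11, 10, 0, 1, 8, 15, 13, 17, 16, 12, 9]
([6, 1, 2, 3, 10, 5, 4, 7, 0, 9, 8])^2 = [4, 1, 2, 3, 8, 5, 10, 7, 6, 9, 0]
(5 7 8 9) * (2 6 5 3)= (2 6 5 7 8 9 3)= [0, 1, 6, 2, 4, 7, 5, 8, 9, 3]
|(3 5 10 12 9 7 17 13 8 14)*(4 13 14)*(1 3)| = 9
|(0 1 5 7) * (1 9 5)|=|(0 9 5 7)|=4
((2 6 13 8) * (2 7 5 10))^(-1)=(2 10 5 7 8 13 6)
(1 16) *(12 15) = (1 16)(12 15) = [0, 16, 2, 3, 4, 5, 6, 7, 8, 9, 10, 11, 15, 13, 14, 12, 1]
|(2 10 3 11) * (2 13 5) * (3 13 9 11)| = 4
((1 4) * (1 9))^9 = (9) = ((1 4 9))^9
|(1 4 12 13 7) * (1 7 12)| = |(1 4)(12 13)| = 2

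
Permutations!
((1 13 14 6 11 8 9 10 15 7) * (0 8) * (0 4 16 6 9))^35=((0 8)(1 13 14 9 10 15 7)(4 16 6 11))^35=(0 8)(4 11 6 16)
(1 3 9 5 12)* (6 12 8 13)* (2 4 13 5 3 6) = [0, 6, 4, 9, 13, 8, 12, 7, 5, 3, 10, 11, 1, 2] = (1 6 12)(2 4 13)(3 9)(5 8)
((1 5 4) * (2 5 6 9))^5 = (1 4 5 2 9 6)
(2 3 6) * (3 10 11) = (2 10 11 3 6) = [0, 1, 10, 6, 4, 5, 2, 7, 8, 9, 11, 3]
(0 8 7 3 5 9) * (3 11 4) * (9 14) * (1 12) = (0 8 7 11 4 3 5 14 9)(1 12) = [8, 12, 2, 5, 3, 14, 6, 11, 7, 0, 10, 4, 1, 13, 9]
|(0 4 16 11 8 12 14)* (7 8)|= 8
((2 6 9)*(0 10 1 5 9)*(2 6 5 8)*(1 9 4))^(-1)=((0 10 9 6)(1 8 2 5 4))^(-1)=(0 6 9 10)(1 4 5 2 8)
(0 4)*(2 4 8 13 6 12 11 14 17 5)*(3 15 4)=(0 8 13 6 12 11 14 17 5 2 3 15 4)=[8, 1, 3, 15, 0, 2, 12, 7, 13, 9, 10, 14, 11, 6, 17, 4, 16, 5]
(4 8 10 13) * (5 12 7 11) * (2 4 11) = [0, 1, 4, 3, 8, 12, 6, 2, 10, 9, 13, 5, 7, 11] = (2 4 8 10 13 11 5 12 7)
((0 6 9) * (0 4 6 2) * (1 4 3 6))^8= (3 9 6)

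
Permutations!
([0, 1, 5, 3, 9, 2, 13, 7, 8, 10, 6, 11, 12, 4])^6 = [0, 1, 2, 3, 9, 5, 13, 7, 8, 10, 6, 11, 12, 4]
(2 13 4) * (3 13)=(2 3 13 4)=[0, 1, 3, 13, 2, 5, 6, 7, 8, 9, 10, 11, 12, 4]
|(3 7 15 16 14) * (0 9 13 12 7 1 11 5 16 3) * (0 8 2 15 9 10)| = |(0 10)(1 11 5 16 14 8 2 15 3)(7 9 13 12)| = 36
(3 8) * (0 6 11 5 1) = (0 6 11 5 1)(3 8) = [6, 0, 2, 8, 4, 1, 11, 7, 3, 9, 10, 5]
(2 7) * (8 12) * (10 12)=(2 7)(8 10 12)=[0, 1, 7, 3, 4, 5, 6, 2, 10, 9, 12, 11, 8]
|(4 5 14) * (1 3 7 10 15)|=|(1 3 7 10 15)(4 5 14)|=15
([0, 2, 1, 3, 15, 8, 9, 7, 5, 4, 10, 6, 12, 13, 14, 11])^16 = [0, 1, 2, 3, 15, 5, 9, 7, 8, 4, 10, 6, 12, 13, 14, 11]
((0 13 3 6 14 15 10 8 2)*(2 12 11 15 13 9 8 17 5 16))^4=(0 11 5 9 15 16 8 10 2 12 17)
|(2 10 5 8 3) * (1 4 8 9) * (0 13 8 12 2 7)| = 35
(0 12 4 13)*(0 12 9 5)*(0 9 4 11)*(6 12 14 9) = (0 4 13 14 9 5 6 12 11) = [4, 1, 2, 3, 13, 6, 12, 7, 8, 5, 10, 0, 11, 14, 9]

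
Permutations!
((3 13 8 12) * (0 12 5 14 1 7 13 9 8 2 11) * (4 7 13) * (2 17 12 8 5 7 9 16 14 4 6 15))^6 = ((0 8 7 6 15 2 11)(1 13 17 12 3 16 14)(4 9 5))^6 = (0 11 2 15 6 7 8)(1 14 16 3 12 17 13)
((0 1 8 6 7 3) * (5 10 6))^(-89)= (0 3 7 6 10 5 8 1)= ((0 1 8 5 10 6 7 3))^(-89)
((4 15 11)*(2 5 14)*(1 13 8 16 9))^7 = (1 8 9 13 16)(2 5 14)(4 15 11)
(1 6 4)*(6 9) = [0, 9, 2, 3, 1, 5, 4, 7, 8, 6] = (1 9 6 4)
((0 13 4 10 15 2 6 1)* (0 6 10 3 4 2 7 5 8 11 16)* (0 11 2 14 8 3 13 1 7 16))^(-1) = (0 11 16 15 10 2 8 14 13 4 3 5 7 6 1)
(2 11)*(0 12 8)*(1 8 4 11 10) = (0 12 4 11 2 10 1 8) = [12, 8, 10, 3, 11, 5, 6, 7, 0, 9, 1, 2, 4]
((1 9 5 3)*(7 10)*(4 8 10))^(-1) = (1 3 5 9)(4 7 10 8)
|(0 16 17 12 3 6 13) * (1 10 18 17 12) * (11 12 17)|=11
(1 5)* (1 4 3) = [0, 5, 2, 1, 3, 4] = (1 5 4 3)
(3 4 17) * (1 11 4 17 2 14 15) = (1 11 4 2 14 15)(3 17) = [0, 11, 14, 17, 2, 5, 6, 7, 8, 9, 10, 4, 12, 13, 15, 1, 16, 3]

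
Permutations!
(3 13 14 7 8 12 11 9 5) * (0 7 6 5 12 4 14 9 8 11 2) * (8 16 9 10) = (0 7 11 16 9 12 2)(3 13 10 8 4 14 6 5) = [7, 1, 0, 13, 14, 3, 5, 11, 4, 12, 8, 16, 2, 10, 6, 15, 9]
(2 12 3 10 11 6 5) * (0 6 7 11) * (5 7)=(0 6 7 11 5 2 12 3 10)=[6, 1, 12, 10, 4, 2, 7, 11, 8, 9, 0, 5, 3]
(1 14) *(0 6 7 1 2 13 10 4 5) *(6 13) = (0 13 10 4 5)(1 14 2 6 7) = [13, 14, 6, 3, 5, 0, 7, 1, 8, 9, 4, 11, 12, 10, 2]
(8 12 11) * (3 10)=(3 10)(8 12 11)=[0, 1, 2, 10, 4, 5, 6, 7, 12, 9, 3, 8, 11]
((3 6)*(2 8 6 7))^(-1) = (2 7 3 6 8)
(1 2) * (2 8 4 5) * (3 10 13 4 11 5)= (1 8 11 5 2)(3 10 13 4)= [0, 8, 1, 10, 3, 2, 6, 7, 11, 9, 13, 5, 12, 4]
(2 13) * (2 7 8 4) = (2 13 7 8 4) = [0, 1, 13, 3, 2, 5, 6, 8, 4, 9, 10, 11, 12, 7]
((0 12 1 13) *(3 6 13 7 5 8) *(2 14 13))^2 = (0 1 5 3 2 13 12 7 8 6 14)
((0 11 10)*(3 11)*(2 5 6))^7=(0 10 11 3)(2 5 6)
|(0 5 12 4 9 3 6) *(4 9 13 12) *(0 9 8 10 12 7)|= |(0 5 4 13 7)(3 6 9)(8 10 12)|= 15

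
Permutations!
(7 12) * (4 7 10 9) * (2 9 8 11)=[0, 1, 9, 3, 7, 5, 6, 12, 11, 4, 8, 2, 10]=(2 9 4 7 12 10 8 11)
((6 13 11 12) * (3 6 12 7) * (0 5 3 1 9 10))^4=((0 5 3 6 13 11 7 1 9 10))^4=(0 13 9 3 7)(1 5 11 10 6)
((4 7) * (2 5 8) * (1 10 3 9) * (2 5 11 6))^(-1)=((1 10 3 9)(2 11 6)(4 7)(5 8))^(-1)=(1 9 3 10)(2 6 11)(4 7)(5 8)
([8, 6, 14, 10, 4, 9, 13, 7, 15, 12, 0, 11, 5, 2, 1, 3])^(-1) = [10, 14, 13, 15, 4, 12, 1, 7, 0, 5, 3, 11, 9, 6, 2, 8]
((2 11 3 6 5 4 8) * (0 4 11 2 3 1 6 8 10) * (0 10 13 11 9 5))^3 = (0 11)(1 4)(3 8)(5 9)(6 13)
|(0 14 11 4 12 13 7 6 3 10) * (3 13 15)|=24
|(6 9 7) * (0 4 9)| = 5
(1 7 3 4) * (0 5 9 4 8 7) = [5, 0, 2, 8, 1, 9, 6, 3, 7, 4] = (0 5 9 4 1)(3 8 7)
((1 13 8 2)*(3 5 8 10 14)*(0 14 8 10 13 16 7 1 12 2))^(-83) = (0 14 3 5 10 8)(1 16 7)(2 12)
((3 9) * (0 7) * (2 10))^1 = (0 7)(2 10)(3 9)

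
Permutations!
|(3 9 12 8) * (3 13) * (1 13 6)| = |(1 13 3 9 12 8 6)| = 7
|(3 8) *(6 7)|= 2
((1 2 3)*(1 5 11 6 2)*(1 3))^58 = ((1 3 5 11 6 2))^58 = (1 6 5)(2 11 3)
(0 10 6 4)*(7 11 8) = (0 10 6 4)(7 11 8) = [10, 1, 2, 3, 0, 5, 4, 11, 7, 9, 6, 8]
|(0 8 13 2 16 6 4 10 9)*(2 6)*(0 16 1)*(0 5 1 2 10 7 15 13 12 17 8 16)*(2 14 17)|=20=|(0 16 10 9)(1 5)(2 14 17 8 12)(4 7 15 13 6)|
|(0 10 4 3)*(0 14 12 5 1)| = |(0 10 4 3 14 12 5 1)| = 8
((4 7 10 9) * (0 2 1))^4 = ((0 2 1)(4 7 10 9))^4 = (10)(0 2 1)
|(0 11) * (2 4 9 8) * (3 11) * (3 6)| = 4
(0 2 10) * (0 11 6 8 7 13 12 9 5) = (0 2 10 11 6 8 7 13 12 9 5) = [2, 1, 10, 3, 4, 0, 8, 13, 7, 5, 11, 6, 9, 12]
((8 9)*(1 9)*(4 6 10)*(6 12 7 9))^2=(1 10 12 9)(4 7 8 6)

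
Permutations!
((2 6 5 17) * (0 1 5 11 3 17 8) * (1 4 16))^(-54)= ((0 4 16 1 5 8)(2 6 11 3 17))^(-54)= (2 6 11 3 17)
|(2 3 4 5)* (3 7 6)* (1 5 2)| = 10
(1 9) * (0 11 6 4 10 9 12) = (0 11 6 4 10 9 1 12) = [11, 12, 2, 3, 10, 5, 4, 7, 8, 1, 9, 6, 0]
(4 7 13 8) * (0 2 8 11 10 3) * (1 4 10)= (0 2 8 10 3)(1 4 7 13 11)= [2, 4, 8, 0, 7, 5, 6, 13, 10, 9, 3, 1, 12, 11]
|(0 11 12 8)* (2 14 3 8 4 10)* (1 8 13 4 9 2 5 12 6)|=45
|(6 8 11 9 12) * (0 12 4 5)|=8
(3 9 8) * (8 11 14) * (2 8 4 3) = (2 8)(3 9 11 14 4) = [0, 1, 8, 9, 3, 5, 6, 7, 2, 11, 10, 14, 12, 13, 4]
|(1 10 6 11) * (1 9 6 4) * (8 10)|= |(1 8 10 4)(6 11 9)|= 12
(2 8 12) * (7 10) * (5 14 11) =(2 8 12)(5 14 11)(7 10) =[0, 1, 8, 3, 4, 14, 6, 10, 12, 9, 7, 5, 2, 13, 11]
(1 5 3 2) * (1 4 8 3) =(1 5)(2 4 8 3) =[0, 5, 4, 2, 8, 1, 6, 7, 3]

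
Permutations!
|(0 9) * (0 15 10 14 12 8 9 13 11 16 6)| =|(0 13 11 16 6)(8 9 15 10 14 12)| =30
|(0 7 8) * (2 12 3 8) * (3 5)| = 7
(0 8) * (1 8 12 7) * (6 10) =(0 12 7 1 8)(6 10) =[12, 8, 2, 3, 4, 5, 10, 1, 0, 9, 6, 11, 7]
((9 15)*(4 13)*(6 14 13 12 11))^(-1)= (4 13 14 6 11 12)(9 15)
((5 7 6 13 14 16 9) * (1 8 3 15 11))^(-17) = (1 15 8 11 3)(5 14 7 16 6 9 13)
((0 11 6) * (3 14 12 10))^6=((0 11 6)(3 14 12 10))^6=(3 12)(10 14)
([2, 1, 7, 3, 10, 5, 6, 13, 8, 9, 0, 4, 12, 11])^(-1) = (0 10 4 11 13 7 2)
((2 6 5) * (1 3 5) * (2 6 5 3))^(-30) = ((1 2 5 6))^(-30) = (1 5)(2 6)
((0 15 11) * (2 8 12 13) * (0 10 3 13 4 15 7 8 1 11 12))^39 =((0 7 8)(1 11 10 3 13 2)(4 15 12))^39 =(15)(1 3)(2 10)(11 13)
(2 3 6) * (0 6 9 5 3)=(0 6 2)(3 9 5)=[6, 1, 0, 9, 4, 3, 2, 7, 8, 5]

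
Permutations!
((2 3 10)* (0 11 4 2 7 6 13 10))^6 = (0 11 4 2 3)(6 10)(7 13)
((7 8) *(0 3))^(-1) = ((0 3)(7 8))^(-1) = (0 3)(7 8)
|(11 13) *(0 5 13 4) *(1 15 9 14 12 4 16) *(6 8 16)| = 13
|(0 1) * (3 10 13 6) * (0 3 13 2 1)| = |(1 3 10 2)(6 13)| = 4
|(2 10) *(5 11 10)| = |(2 5 11 10)| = 4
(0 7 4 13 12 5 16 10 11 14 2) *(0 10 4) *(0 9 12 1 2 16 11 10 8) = [7, 2, 8, 3, 13, 11, 6, 9, 0, 12, 10, 14, 5, 1, 16, 15, 4] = (0 7 9 12 5 11 14 16 4 13 1 2 8)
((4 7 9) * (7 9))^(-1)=(4 9)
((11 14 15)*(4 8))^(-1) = (4 8)(11 15 14)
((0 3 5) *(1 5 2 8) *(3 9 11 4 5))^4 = (0 5 4 11 9)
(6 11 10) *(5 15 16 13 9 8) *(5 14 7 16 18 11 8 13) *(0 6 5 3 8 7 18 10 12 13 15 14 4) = (0 6 7 16 3 8 4)(5 14 18 11 12 13 9 15 10) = [6, 1, 2, 8, 0, 14, 7, 16, 4, 15, 5, 12, 13, 9, 18, 10, 3, 17, 11]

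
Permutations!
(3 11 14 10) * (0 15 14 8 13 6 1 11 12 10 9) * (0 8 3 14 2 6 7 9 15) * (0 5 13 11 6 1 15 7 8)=(0 5 13 8 11 3 12 10 14 7 9)(1 6 15 2)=[5, 6, 1, 12, 4, 13, 15, 9, 11, 0, 14, 3, 10, 8, 7, 2]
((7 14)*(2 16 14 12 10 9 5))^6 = (2 9 12 14)(5 10 7 16)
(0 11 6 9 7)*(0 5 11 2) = (0 2)(5 11 6 9 7) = [2, 1, 0, 3, 4, 11, 9, 5, 8, 7, 10, 6]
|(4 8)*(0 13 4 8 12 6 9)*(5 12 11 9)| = |(0 13 4 11 9)(5 12 6)| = 15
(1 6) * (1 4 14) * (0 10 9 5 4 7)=(0 10 9 5 4 14 1 6 7)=[10, 6, 2, 3, 14, 4, 7, 0, 8, 5, 9, 11, 12, 13, 1]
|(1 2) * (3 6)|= 2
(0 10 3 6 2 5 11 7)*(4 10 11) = (0 11 7)(2 5 4 10 3 6) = [11, 1, 5, 6, 10, 4, 2, 0, 8, 9, 3, 7]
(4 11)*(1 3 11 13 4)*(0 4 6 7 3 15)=(0 4 13 6 7 3 11 1 15)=[4, 15, 2, 11, 13, 5, 7, 3, 8, 9, 10, 1, 12, 6, 14, 0]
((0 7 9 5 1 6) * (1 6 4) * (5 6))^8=(9)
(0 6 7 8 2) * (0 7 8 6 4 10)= (0 4 10)(2 7 6 8)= [4, 1, 7, 3, 10, 5, 8, 6, 2, 9, 0]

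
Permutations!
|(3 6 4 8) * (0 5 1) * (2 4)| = |(0 5 1)(2 4 8 3 6)| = 15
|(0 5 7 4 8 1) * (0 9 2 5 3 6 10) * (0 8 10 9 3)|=10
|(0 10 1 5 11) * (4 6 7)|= |(0 10 1 5 11)(4 6 7)|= 15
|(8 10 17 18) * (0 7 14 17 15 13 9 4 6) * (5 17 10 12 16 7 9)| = |(0 9 4 6)(5 17 18 8 12 16 7 14 10 15 13)| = 44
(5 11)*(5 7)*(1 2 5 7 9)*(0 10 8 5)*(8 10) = (0 8 5 11 9 1 2) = [8, 2, 0, 3, 4, 11, 6, 7, 5, 1, 10, 9]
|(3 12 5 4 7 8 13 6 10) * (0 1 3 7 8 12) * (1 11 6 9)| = |(0 11 6 10 7 12 5 4 8 13 9 1 3)| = 13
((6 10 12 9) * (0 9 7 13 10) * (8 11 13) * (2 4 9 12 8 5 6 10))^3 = ((0 12 7 5 6)(2 4 9 10 8 11 13))^3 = (0 5 12 6 7)(2 10 13 9 11 4 8)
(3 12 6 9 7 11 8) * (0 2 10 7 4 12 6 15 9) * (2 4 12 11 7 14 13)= (0 4 11 8 3 6)(2 10 14 13)(9 12 15)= [4, 1, 10, 6, 11, 5, 0, 7, 3, 12, 14, 8, 15, 2, 13, 9]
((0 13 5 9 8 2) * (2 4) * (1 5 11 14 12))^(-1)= (0 2 4 8 9 5 1 12 14 11 13)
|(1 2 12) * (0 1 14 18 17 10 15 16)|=10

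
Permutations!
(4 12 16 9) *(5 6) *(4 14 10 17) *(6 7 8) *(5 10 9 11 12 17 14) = (4 17)(5 7 8 6 10 14 9)(11 12 16) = [0, 1, 2, 3, 17, 7, 10, 8, 6, 5, 14, 12, 16, 13, 9, 15, 11, 4]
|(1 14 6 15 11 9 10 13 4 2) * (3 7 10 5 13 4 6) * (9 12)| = |(1 14 3 7 10 4 2)(5 13 6 15 11 12 9)| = 7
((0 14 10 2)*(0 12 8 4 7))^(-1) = ((0 14 10 2 12 8 4 7))^(-1) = (0 7 4 8 12 2 10 14)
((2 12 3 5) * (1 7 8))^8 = (12)(1 8 7)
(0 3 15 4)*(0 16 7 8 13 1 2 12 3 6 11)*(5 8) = (0 6 11)(1 2 12 3 15 4 16 7 5 8 13) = [6, 2, 12, 15, 16, 8, 11, 5, 13, 9, 10, 0, 3, 1, 14, 4, 7]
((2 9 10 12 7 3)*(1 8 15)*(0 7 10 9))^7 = ((0 7 3 2)(1 8 15)(10 12))^7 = (0 2 3 7)(1 8 15)(10 12)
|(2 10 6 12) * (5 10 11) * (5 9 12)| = |(2 11 9 12)(5 10 6)| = 12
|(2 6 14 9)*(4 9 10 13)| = 7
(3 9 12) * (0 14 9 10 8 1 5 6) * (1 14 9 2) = (0 9 12 3 10 8 14 2 1 5 6) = [9, 5, 1, 10, 4, 6, 0, 7, 14, 12, 8, 11, 3, 13, 2]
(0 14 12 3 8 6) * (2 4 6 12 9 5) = (0 14 9 5 2 4 6)(3 8 12) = [14, 1, 4, 8, 6, 2, 0, 7, 12, 5, 10, 11, 3, 13, 9]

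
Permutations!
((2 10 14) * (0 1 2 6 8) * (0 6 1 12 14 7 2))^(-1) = ((0 12 14 1)(2 10 7)(6 8))^(-1) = (0 1 14 12)(2 7 10)(6 8)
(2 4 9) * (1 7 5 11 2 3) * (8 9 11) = (1 7 5 8 9 3)(2 4 11) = [0, 7, 4, 1, 11, 8, 6, 5, 9, 3, 10, 2]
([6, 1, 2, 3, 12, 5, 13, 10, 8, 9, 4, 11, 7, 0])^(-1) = (0 13 6)(4 10 7 12)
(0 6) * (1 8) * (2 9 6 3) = (0 3 2 9 6)(1 8) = [3, 8, 9, 2, 4, 5, 0, 7, 1, 6]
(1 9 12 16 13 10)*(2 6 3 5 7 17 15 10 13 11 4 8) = (1 9 12 16 11 4 8 2 6 3 5 7 17 15 10) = [0, 9, 6, 5, 8, 7, 3, 17, 2, 12, 1, 4, 16, 13, 14, 10, 11, 15]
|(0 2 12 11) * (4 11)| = |(0 2 12 4 11)| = 5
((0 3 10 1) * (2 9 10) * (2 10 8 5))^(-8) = (10)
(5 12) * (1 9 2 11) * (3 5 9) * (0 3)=[3, 0, 11, 5, 4, 12, 6, 7, 8, 2, 10, 1, 9]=(0 3 5 12 9 2 11 1)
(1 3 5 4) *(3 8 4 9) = (1 8 4)(3 5 9) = [0, 8, 2, 5, 1, 9, 6, 7, 4, 3]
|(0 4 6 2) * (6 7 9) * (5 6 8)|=8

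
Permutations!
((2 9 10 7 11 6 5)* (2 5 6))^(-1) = (2 11 7 10 9)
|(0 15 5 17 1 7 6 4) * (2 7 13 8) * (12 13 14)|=13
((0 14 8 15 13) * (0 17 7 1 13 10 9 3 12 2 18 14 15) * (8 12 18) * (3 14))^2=(18)(0 10 14 2)(1 17)(7 13)(8 15 9 12)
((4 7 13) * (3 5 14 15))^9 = (3 5 14 15)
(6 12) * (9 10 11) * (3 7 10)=(3 7 10 11 9)(6 12)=[0, 1, 2, 7, 4, 5, 12, 10, 8, 3, 11, 9, 6]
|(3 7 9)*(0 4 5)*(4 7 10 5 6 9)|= 8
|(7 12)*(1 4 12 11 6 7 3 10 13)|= 6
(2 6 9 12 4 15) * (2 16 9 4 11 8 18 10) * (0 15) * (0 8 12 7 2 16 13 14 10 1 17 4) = (0 15 13 14 10 16 9 7 2 6)(1 17 4 8 18)(11 12) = [15, 17, 6, 3, 8, 5, 0, 2, 18, 7, 16, 12, 11, 14, 10, 13, 9, 4, 1]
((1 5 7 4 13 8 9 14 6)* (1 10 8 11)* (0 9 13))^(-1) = (0 4 7 5 1 11 13 8 10 6 14 9)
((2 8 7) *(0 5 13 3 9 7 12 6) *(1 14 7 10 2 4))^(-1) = (0 6 12 8 2 10 9 3 13 5)(1 4 7 14)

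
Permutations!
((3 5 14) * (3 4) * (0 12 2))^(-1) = ((0 12 2)(3 5 14 4))^(-1) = (0 2 12)(3 4 14 5)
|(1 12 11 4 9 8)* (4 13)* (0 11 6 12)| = |(0 11 13 4 9 8 1)(6 12)| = 14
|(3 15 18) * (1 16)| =|(1 16)(3 15 18)| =6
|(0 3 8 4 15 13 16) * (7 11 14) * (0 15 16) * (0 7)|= 10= |(0 3 8 4 16 15 13 7 11 14)|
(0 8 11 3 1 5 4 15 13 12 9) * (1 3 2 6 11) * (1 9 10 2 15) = (0 8 9)(1 5 4)(2 6 11 15 13 12 10) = [8, 5, 6, 3, 1, 4, 11, 7, 9, 0, 2, 15, 10, 12, 14, 13]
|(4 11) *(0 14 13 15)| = 4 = |(0 14 13 15)(4 11)|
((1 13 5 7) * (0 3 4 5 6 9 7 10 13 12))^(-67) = (0 12 1 7 9 6 13 10 5 4 3) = ((0 3 4 5 10 13 6 9 7 1 12))^(-67)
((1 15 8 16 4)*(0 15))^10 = ((0 15 8 16 4 1))^10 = (0 4 8)(1 16 15)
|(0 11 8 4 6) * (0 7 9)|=|(0 11 8 4 6 7 9)|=7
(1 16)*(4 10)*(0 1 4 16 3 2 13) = [1, 3, 13, 2, 10, 5, 6, 7, 8, 9, 16, 11, 12, 0, 14, 15, 4] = (0 1 3 2 13)(4 10 16)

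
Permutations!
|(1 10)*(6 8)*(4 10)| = 6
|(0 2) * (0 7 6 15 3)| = |(0 2 7 6 15 3)| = 6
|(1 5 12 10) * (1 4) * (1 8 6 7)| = |(1 5 12 10 4 8 6 7)| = 8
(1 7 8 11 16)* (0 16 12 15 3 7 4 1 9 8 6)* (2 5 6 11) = (0 16 9 8 2 5 6)(1 4)(3 7 11 12 15) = [16, 4, 5, 7, 1, 6, 0, 11, 2, 8, 10, 12, 15, 13, 14, 3, 9]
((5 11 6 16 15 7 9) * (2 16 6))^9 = (2 15 9 11 16 7 5)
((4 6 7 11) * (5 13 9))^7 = (4 11 7 6)(5 13 9)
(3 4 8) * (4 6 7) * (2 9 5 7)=(2 9 5 7 4 8 3 6)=[0, 1, 9, 6, 8, 7, 2, 4, 3, 5]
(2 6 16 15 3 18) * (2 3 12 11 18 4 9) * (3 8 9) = (2 6 16 15 12 11 18 8 9)(3 4) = [0, 1, 6, 4, 3, 5, 16, 7, 9, 2, 10, 18, 11, 13, 14, 12, 15, 17, 8]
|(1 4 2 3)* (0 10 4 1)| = |(0 10 4 2 3)| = 5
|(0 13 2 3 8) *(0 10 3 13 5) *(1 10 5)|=6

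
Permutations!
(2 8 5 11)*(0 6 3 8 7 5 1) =(0 6 3 8 1)(2 7 5 11) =[6, 0, 7, 8, 4, 11, 3, 5, 1, 9, 10, 2]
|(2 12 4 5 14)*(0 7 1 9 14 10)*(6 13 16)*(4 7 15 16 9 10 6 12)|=7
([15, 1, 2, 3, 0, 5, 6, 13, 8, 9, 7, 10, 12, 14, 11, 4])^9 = (15)(7 10 11 14 13)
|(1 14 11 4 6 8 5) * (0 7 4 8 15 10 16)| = |(0 7 4 6 15 10 16)(1 14 11 8 5)| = 35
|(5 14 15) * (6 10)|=6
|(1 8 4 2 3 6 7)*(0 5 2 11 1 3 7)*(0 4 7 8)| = |(0 5 2 8 7 3 6 4 11 1)| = 10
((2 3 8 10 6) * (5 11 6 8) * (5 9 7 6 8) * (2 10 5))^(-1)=(2 10 6 7 9 3)(5 8 11)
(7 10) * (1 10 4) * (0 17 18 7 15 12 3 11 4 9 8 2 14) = (0 17 18 7 9 8 2 14)(1 10 15 12 3 11 4) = [17, 10, 14, 11, 1, 5, 6, 9, 2, 8, 15, 4, 3, 13, 0, 12, 16, 18, 7]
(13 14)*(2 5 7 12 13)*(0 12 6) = (0 12 13 14 2 5 7 6) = [12, 1, 5, 3, 4, 7, 0, 6, 8, 9, 10, 11, 13, 14, 2]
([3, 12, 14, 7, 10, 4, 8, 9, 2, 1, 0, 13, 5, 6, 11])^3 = [9, 4, 13, 1, 3, 0, 14, 12, 11, 5, 7, 8, 10, 2, 6]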